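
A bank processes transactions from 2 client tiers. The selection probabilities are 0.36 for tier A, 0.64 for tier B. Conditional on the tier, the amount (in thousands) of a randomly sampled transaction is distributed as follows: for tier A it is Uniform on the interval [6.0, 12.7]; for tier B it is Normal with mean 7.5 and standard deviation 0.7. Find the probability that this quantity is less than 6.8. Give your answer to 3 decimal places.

Conditional on each tier, P(X < 6.8): A: 0.119403; B: 0.158655.
By total probability, P(X < 6.8) = 0.36·0.119403 + 0.64·0.158655 = 0.144524.

0.145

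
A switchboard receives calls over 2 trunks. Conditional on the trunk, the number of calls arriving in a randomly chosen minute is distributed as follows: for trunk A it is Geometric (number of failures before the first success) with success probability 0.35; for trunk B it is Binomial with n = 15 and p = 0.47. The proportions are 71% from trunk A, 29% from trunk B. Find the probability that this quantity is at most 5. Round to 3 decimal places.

Conditional on each trunk, P(X ≤ 5): A: 0.924581; B: 0.21248.
By total probability, P(X ≤ 5) = 0.71·0.924581 + 0.29·0.21248 = 0.718072.

0.718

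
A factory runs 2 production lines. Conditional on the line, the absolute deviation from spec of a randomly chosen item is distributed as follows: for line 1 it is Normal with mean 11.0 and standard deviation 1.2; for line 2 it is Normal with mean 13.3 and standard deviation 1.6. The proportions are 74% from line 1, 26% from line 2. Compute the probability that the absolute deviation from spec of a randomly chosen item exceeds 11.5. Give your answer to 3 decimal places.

Conditional on each line, P(X > 11.5): 1: 0.338461; 2: 0.869705.
By total probability, P(X > 11.5) = 0.74·0.338461 + 0.26·0.869705 = 0.476585.

0.477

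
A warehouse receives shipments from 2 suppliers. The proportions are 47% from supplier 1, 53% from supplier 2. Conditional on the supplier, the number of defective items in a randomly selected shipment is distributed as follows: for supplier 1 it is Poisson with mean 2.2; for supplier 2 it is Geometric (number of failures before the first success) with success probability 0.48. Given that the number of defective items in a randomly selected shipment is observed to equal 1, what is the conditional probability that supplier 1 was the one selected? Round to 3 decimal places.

0.464

Likelihoods P(X=1 | ·): 1: 0.243767; 2: 0.2496.
Posterior ∝ prior × likelihood. Numerator for 1: 0.47·0.243767 = 0.11457.
Normalizing constant: 0.47·0.243767 + 0.53·0.2496 = 0.246858.
P(1 | observation) = 0.11457 / 0.246858 = 0.464114.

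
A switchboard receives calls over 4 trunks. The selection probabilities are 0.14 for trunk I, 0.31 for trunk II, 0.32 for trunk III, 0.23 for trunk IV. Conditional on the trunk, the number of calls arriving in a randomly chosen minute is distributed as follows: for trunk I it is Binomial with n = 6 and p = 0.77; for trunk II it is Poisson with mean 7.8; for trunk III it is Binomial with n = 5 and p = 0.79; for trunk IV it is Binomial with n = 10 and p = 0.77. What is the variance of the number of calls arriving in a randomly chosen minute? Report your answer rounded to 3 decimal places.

6.510

Per component, I: μ=4.62, E[X²]=22.407; II: μ=7.8, E[X²]=68.64; III: μ=3.95, E[X²]=16.432; IV: μ=7.7, E[X²]=61.061.
E[X] = 0.14·4.62 + 0.31·7.8 + 0.32·3.95 + 0.23·7.7 = 6.0998.
E[X²] = 0.14·22.407 + 0.31·68.64 + 0.32·16.432 + 0.23·61.061 = 43.7177.
Var(X) = E[X²] − (E[X])² = 43.7177 − 37.2076 = 6.51009.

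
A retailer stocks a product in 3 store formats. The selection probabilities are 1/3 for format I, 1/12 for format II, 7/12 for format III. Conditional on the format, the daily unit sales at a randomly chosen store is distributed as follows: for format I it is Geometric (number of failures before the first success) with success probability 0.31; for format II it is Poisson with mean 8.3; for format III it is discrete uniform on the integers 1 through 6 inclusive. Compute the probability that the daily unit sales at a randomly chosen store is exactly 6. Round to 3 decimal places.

0.118

Conditional on each format, P(X = 6): I: 0.0334546; II: 0.112847; III: 0.166667.
By total probability, P(X = 6) = 0.333333·0.0334546 + 0.0833333·0.112847 + 0.583333·0.166667 = 0.117778.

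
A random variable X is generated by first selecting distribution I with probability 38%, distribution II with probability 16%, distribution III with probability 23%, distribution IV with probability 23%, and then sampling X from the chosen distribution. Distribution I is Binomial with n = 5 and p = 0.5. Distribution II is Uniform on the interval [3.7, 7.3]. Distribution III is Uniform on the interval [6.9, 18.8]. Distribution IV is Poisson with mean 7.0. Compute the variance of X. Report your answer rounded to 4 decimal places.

20.5327

Per component, I: μ=2.5, E[X²]=7.5; II: μ=5.5, E[X²]=31.33; III: μ=12.85, E[X²]=176.923; IV: μ=7, E[X²]=56.
E[X] = 0.38·2.5 + 0.16·5.5 + 0.23·12.85 + 0.23·7 = 6.3955.
E[X²] = 0.38·7.5 + 0.16·31.33 + 0.23·176.923 + 0.23·56 = 61.4352.
Var(X) = E[X²] − (E[X])² = 61.4352 − 40.9024 = 20.5327.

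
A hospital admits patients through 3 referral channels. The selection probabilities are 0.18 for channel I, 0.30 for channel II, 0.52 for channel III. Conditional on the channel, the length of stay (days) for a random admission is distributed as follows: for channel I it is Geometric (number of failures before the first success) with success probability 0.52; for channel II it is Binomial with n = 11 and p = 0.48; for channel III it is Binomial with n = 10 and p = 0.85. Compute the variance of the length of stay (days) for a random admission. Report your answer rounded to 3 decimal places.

9.822

Per component, I: μ=0.923077, E[X²]=2.62722; II: μ=5.28, E[X²]=30.624; III: μ=8.5, E[X²]=73.525.
E[X] = 0.18·0.923077 + 0.3·5.28 + 0.52·8.5 = 6.17015.
E[X²] = 0.18·2.62722 + 0.3·30.624 + 0.52·73.525 = 47.8931.
Var(X) = E[X²] − (E[X])² = 47.8931 − 38.0708 = 9.8223.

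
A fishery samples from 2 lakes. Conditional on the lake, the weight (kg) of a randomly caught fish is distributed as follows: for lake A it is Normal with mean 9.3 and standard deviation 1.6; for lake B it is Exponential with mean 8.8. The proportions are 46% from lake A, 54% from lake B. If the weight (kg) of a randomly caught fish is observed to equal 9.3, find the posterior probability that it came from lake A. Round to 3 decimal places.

0.843

Likelihoods f(9.3 | ·): A: 0.249339; B: 0.0394954.
Posterior ∝ prior × likelihood. Numerator for A: 0.46·0.249339 = 0.114696.
Normalizing constant: 0.46·0.249339 + 0.54·0.0394954 = 0.136023.
P(A | observation) = 0.114696 / 0.136023 = 0.843207.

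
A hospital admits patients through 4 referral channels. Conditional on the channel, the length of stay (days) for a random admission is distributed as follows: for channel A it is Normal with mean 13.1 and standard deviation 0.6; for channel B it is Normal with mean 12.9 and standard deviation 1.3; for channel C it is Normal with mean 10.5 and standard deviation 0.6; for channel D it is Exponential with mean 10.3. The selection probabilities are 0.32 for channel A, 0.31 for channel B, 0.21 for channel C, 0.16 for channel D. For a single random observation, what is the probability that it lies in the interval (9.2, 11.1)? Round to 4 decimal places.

0.2097

Conditional on each channel, P(9.2 < X < 11.1): A: 0.00042906; B: 0.0808725; C: 0.826215; D: 0.0689544.
By total probability, P(9.2 < X < 11.1) = 0.32·0.00042906 + 0.31·0.0808725 + 0.21·0.826215 + 0.16·0.0689544 = 0.209746.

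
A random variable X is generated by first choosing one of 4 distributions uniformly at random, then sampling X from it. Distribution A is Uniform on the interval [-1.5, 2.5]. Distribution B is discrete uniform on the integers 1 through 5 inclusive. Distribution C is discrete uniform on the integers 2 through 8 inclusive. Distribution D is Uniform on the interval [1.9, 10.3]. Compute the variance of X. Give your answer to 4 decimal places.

Per component, A: μ=0.5, E[X²]=1.58333; B: μ=3, E[X²]=11; C: μ=5, E[X²]=29; D: μ=6.1, E[X²]=43.09.
E[X] = 0.25·0.5 + 0.25·3 + 0.25·5 + 0.25·6.1 = 3.65.
E[X²] = 0.25·1.58333 + 0.25·11 + 0.25·29 + 0.25·43.09 = 21.1683.
Var(X) = E[X²] − (E[X])² = 21.1683 − 13.3225 = 7.84583.

7.8458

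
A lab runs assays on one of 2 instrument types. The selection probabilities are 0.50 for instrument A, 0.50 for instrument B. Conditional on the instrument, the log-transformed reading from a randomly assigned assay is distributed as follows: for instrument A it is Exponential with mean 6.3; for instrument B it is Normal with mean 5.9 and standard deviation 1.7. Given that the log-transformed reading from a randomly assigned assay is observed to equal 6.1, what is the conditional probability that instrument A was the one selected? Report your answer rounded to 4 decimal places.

Likelihoods f(6.1 | ·): A: 0.0602771; B: 0.233054.
Posterior ∝ prior × likelihood. Numerator for A: 0.5·0.0602771 = 0.0301385.
Normalizing constant: 0.5·0.0602771 + 0.5·0.233054 = 0.146665.
P(A | observation) = 0.0301385 / 0.146665 = 0.205492.

0.2055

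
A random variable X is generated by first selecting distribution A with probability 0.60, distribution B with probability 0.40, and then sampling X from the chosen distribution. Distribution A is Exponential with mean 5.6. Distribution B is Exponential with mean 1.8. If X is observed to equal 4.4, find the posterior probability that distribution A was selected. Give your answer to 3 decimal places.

Likelihoods f(4.4 | ·): A: 0.0813918; B: 0.048208.
Posterior ∝ prior × likelihood. Numerator for A: 0.6·0.0813918 = 0.0488351.
Normalizing constant: 0.6·0.0813918 + 0.4·0.048208 = 0.0681183.
P(A | observation) = 0.0488351 / 0.0681183 = 0.716916.

0.717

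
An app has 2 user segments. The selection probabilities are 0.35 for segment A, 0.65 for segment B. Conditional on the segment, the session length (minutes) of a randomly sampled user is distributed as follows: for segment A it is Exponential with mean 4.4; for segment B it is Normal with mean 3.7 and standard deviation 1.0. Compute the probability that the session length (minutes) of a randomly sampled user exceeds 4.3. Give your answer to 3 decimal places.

Conditional on each segment, P(X > 4.3): A: 0.376336; B: 0.274253.
By total probability, P(X > 4.3) = 0.35·0.376336 + 0.65·0.274253 = 0.309982.

0.310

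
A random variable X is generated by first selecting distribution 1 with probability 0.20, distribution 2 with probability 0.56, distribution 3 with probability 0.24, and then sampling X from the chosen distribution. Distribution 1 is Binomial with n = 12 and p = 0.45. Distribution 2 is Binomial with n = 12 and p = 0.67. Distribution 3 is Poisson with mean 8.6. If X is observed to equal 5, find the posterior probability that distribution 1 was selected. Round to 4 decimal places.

0.5095

Likelihoods P(X=5 | ·): 1: 0.222498; 2: 0.0455719; 3: 0.0721736.
Posterior ∝ prior × likelihood. Numerator for 1: 0.2·0.222498 = 0.0444996.
Normalizing constant: 0.2·0.222498 + 0.56·0.0455719 + 0.24·0.0721736 = 0.0873416.
P(1 | observation) = 0.0444996 / 0.0873416 = 0.50949.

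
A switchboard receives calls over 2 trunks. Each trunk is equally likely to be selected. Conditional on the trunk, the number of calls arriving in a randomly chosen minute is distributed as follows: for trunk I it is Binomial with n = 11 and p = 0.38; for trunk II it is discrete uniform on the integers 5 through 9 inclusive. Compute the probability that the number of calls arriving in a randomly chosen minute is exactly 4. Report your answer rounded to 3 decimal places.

Conditional on each trunk, P(X = 4): I: 0.24232; II: 0.
By total probability, P(X = 4) = 0.5·0.24232 + 0.5·0 = 0.12116.

0.121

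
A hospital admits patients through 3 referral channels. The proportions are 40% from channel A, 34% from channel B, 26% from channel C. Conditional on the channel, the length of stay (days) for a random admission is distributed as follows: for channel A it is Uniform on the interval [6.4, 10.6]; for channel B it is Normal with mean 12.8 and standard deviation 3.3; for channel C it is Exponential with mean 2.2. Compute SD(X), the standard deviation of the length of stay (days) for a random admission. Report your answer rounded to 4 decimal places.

4.7036

Per component, A: μ=8.5, E[X²]=73.72; B: μ=12.8, E[X²]=174.73; C: μ=2.2, E[X²]=9.68.
E[X] = 0.4·8.5 + 0.34·12.8 + 0.26·2.2 = 8.324.
E[X²] = 0.4·73.72 + 0.34·174.73 + 0.26·9.68 = 91.413.
Var(X) = E[X²] − (E[X])² = 91.413 − 69.289 = 22.124.
SD(X) = √22.124 = 4.70362.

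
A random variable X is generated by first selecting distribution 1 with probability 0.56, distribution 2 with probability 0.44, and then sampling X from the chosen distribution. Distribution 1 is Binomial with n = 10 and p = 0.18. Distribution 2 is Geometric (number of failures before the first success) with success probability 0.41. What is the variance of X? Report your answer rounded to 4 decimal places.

2.4030

Per component, 1: μ=1.8, E[X²]=4.716; 2: μ=1.43902, E[X²]=5.58061.
E[X] = 0.56·1.8 + 0.44·1.43902 = 1.64117.
E[X²] = 0.56·4.716 + 0.44·5.58061 = 5.09643.
Var(X) = E[X²] − (E[X])² = 5.09643 − 2.69344 = 2.40299.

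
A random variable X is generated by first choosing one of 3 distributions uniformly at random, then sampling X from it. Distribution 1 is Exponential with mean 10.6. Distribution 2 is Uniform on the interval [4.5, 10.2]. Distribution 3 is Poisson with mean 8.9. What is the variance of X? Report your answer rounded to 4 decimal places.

43.0842

Per component, 1: μ=10.6, E[X²]=224.72; 2: μ=7.35, E[X²]=56.73; 3: μ=8.9, E[X²]=88.11.
E[X] = 0.333333·10.6 + 0.333333·7.35 + 0.333333·8.9 = 8.95.
E[X²] = 0.333333·224.72 + 0.333333·56.73 + 0.333333·88.11 = 123.187.
Var(X) = E[X²] − (E[X])² = 123.187 − 80.1025 = 43.0842.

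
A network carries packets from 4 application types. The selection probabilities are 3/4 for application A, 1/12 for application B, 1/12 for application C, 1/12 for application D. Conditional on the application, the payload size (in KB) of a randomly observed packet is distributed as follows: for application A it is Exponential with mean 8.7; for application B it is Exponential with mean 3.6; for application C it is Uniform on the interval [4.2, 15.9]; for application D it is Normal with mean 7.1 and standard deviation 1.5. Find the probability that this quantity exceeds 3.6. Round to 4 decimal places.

0.6924

Conditional on each application, P(X > 3.6): A: 0.661138; B: 0.367879; C: 1; D: 0.990185.
By total probability, P(X > 3.6) = 0.75·0.661138 + 0.0833333·0.367879 + 0.0833333·1 + 0.0833333·0.990185 = 0.692359.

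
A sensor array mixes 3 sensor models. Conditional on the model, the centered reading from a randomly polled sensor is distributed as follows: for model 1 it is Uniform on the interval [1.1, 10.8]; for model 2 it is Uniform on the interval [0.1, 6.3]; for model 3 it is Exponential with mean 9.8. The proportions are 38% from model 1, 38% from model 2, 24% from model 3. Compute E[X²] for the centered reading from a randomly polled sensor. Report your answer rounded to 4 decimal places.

67.6401

For each component E[X²] = Var + (mean)², giving 1: 43.2433; 2: 13.4433; 3: 192.08.
Overall E[X²] = 0.38·43.2433 + 0.38·13.4433 + 0.24·192.08 = 67.6401.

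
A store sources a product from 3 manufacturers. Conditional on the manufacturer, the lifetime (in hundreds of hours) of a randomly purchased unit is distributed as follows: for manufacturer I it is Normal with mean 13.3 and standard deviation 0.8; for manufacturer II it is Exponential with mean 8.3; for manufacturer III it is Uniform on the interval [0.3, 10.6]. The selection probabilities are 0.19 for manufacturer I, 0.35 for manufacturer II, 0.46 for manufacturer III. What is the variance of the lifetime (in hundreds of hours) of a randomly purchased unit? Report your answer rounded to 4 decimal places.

36.6559

Per component, I: μ=13.3, E[X²]=177.53; II: μ=8.3, E[X²]=137.78; III: μ=5.45, E[X²]=38.5433.
E[X] = 0.19·13.3 + 0.35·8.3 + 0.46·5.45 = 7.939.
E[X²] = 0.19·177.53 + 0.35·137.78 + 0.46·38.5433 = 99.6836.
Var(X) = E[X²] − (E[X])² = 99.6836 − 63.0277 = 36.6559.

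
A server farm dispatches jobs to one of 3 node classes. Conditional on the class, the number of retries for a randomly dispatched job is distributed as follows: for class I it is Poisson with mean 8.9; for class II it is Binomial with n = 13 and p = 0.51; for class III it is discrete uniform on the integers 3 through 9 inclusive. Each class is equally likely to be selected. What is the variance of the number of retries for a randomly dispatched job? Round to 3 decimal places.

6.934

Per component, I: μ=8.9, E[X²]=88.11; II: μ=6.63, E[X²]=47.2056; III: μ=6, E[X²]=40.
E[X] = 0.333333·8.9 + 0.333333·6.63 + 0.333333·6 = 7.17667.
E[X²] = 0.333333·88.11 + 0.333333·47.2056 + 0.333333·40 = 58.4385.
Var(X) = E[X²] − (E[X])² = 58.4385 − 51.5045 = 6.93399.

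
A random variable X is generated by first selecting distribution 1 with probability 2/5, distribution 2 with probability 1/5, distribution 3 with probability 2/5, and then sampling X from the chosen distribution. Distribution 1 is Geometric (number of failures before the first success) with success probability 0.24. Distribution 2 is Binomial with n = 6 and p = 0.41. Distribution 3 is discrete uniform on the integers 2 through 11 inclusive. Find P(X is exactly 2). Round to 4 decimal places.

0.1566

Conditional on each component, P(X = 2): 1: 0.138624; 2: 0.305539; 3: 0.1.
By total probability, P(X = 2) = 0.4·0.138624 + 0.2·0.305539 + 0.4·0.1 = 0.156557.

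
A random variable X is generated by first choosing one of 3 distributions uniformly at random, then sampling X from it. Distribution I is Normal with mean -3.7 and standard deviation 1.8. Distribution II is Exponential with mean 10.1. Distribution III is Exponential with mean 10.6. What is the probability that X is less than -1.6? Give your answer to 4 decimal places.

0.2928

Conditional on each component, P(X < -1.6): I: 0.878327; II: 0; III: 0.
By total probability, P(X < -1.6) = 0.333333·0.878327 + 0.333333·0 + 0.333333·0 = 0.292776.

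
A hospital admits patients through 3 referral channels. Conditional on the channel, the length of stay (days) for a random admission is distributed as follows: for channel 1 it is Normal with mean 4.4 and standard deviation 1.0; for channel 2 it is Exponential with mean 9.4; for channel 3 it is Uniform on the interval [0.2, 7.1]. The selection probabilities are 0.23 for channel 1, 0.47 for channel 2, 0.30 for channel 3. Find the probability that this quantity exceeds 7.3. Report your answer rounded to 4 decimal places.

Conditional on each channel, P(X > 7.3): 1: 0.00186581; 2: 0.459969; 3: 0.
By total probability, P(X > 7.3) = 0.23·0.00186581 + 0.47·0.459969 + 0.3·0 = 0.216615.

0.2166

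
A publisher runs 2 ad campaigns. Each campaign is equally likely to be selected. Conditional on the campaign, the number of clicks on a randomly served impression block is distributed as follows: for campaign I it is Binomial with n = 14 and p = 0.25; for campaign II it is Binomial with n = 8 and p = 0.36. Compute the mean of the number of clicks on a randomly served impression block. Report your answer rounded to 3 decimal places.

3.190

Component means — I: 3.5; II: 2.88.
E[X] = 0.5·3.5 + 0.5·2.88 = 3.19.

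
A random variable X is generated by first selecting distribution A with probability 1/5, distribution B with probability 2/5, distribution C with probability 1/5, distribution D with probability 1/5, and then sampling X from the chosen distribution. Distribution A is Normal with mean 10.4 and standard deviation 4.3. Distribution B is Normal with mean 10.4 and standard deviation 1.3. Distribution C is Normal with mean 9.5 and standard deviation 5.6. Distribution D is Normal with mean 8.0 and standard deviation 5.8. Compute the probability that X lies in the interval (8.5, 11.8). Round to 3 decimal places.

0.463

Conditional on each component, P(8.5 < X < 11.8): A: 0.298334; B: 0.787309; C: 0.230222; D: 0.209473.
By total probability, P(8.5 < X < 11.8) = 0.2·0.298334 + 0.4·0.787309 + 0.2·0.230222 + 0.2·0.209473 = 0.462529.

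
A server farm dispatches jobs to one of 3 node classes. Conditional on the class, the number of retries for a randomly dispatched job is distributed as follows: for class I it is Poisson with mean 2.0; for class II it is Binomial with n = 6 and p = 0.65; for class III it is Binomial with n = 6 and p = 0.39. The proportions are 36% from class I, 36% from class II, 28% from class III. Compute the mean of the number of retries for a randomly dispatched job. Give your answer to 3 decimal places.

Component means — I: 2; II: 3.9; III: 2.34.
E[X] = 0.36·2 + 0.36·3.9 + 0.28·2.34 = 2.7792.

2.779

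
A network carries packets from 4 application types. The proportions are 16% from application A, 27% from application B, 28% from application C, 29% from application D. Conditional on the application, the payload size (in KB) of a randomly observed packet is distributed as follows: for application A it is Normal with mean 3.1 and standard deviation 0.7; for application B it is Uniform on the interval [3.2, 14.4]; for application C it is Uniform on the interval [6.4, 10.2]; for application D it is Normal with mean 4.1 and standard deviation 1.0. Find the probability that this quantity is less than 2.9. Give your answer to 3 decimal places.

Conditional on each application, P(X < 2.9): A: 0.387548; B: 0; C: 0; D: 0.11507.
By total probability, P(X < 2.9) = 0.16·0.387548 + 0.27·0 + 0.28·0 + 0.29·0.11507 = 0.095378.

0.095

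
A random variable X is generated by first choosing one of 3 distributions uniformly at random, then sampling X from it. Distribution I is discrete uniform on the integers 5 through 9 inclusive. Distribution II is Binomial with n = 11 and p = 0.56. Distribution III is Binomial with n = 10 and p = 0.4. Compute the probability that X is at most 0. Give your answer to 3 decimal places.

0.002

Conditional on each component, P(X ≤ 0): I: 0; II: 0.000119668; III: 0.00604662.
By total probability, P(X ≤ 0) = 0.333333·0 + 0.333333·0.000119668 + 0.333333·0.00604662 = 0.00205543.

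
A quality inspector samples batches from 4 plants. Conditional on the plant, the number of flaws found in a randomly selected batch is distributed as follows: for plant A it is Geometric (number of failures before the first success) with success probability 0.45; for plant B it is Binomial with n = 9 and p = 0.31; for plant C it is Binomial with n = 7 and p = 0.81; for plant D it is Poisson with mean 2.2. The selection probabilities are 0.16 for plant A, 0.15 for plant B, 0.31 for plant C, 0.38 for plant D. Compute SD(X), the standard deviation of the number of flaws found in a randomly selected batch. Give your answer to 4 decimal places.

Per component, A: μ=1.22222, E[X²]=4.20988; B: μ=2.79, E[X²]=9.7092; C: μ=5.67, E[X²]=33.2262; D: μ=2.2, E[X²]=7.04.
E[X] = 0.16·1.22222 + 0.15·2.79 + 0.31·5.67 + 0.38·2.2 = 3.20776.
E[X²] = 0.16·4.20988 + 0.15·9.7092 + 0.31·33.2262 + 0.38·7.04 = 15.1053.
Var(X) = E[X²] − (E[X])² = 15.1053 − 10.2897 = 4.81559.
SD(X) = √4.81559 = 2.19444.

2.1944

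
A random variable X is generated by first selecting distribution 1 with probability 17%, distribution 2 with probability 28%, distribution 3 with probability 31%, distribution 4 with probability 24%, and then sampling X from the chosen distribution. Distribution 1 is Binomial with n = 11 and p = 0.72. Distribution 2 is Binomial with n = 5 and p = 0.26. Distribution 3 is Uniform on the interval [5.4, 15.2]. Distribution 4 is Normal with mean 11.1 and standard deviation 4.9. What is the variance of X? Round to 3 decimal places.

Per component, 1: μ=7.92, E[X²]=64.944; 2: μ=1.3, E[X²]=2.652; 3: μ=10.3, E[X²]=114.093; 4: μ=11.1, E[X²]=147.22.
E[X] = 0.17·7.92 + 0.28·1.3 + 0.31·10.3 + 0.24·11.1 = 7.5674.
E[X²] = 0.17·64.944 + 0.28·2.652 + 0.31·114.093 + 0.24·147.22 = 82.4848.
Var(X) = E[X²] − (E[X])² = 82.4848 − 57.2655 = 25.2192.

25.219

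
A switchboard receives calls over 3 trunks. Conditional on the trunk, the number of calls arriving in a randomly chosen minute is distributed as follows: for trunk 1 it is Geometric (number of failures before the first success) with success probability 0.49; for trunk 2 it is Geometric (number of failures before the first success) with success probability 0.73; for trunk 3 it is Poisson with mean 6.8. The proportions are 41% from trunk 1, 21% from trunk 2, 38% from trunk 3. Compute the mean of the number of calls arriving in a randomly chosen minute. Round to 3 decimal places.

3.088

Component means — 1: 1.04082; 2: 0.369863; 3: 6.8.
E[X] = 0.41·1.04082 + 0.21·0.369863 + 0.38·6.8 = 3.08841.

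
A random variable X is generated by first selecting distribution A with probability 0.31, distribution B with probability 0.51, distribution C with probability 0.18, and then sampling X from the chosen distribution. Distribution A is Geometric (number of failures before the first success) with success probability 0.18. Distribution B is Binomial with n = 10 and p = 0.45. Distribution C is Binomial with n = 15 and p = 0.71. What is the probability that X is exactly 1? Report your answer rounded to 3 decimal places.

0.056

Conditional on each component, P(X = 1): A: 0.1476; B: 0.0207241; C: 3.169e-07.
By total probability, P(X = 1) = 0.31·0.1476 + 0.51·0.0207241 + 0.18·3.169e-07 = 0.0563254.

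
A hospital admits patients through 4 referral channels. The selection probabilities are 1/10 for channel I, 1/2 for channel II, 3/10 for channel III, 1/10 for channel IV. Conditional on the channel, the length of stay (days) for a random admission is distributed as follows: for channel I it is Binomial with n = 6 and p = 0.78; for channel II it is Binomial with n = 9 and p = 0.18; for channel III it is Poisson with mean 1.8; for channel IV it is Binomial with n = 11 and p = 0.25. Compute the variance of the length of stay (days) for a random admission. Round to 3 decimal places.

2.363

Per component, I: μ=4.68, E[X²]=22.932; II: μ=1.62, E[X²]=3.9528; III: μ=1.8, E[X²]=5.04; IV: μ=2.75, E[X²]=9.625.
E[X] = 0.1·4.68 + 0.5·1.62 + 0.3·1.8 + 0.1·2.75 = 2.093.
E[X²] = 0.1·22.932 + 0.5·3.9528 + 0.3·5.04 + 0.1·9.625 = 6.7441.
Var(X) = E[X²] − (E[X])² = 6.7441 − 4.38065 = 2.36345.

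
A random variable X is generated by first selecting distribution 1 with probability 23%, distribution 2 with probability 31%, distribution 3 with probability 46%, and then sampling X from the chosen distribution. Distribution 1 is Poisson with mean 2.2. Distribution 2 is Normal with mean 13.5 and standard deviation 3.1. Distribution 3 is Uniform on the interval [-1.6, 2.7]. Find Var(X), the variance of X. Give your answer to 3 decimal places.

Per component, 1: μ=2.2, E[X²]=7.04; 2: μ=13.5, E[X²]=191.86; 3: μ=0.55, E[X²]=1.84333.
E[X] = 0.23·2.2 + 0.31·13.5 + 0.46·0.55 = 4.944.
E[X²] = 0.23·7.04 + 0.31·191.86 + 0.46·1.84333 = 61.9437.
Var(X) = E[X²] − (E[X])² = 61.9437 − 24.4431 = 37.5006.

37.501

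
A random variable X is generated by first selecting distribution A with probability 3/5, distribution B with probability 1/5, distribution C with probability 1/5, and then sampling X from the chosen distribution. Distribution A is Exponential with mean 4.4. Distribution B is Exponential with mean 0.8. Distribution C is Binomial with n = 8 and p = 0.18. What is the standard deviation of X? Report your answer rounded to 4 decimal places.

Per component, A: μ=4.4, E[X²]=38.72; B: μ=0.8, E[X²]=1.28; C: μ=1.44, E[X²]=3.2544.
E[X] = 0.6·4.4 + 0.2·0.8 + 0.2·1.44 = 3.088.
E[X²] = 0.6·38.72 + 0.2·1.28 + 0.2·3.2544 = 24.1389.
Var(X) = E[X²] − (E[X])² = 24.1389 − 9.53574 = 14.6031.
SD(X) = √14.6031 = 3.8214.

3.8214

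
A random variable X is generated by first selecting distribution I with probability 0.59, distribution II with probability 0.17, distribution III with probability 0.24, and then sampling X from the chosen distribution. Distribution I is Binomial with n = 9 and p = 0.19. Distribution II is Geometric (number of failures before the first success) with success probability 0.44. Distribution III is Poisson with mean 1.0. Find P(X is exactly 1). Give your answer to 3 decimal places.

Conditional on each component, P(X = 1): I: 0.316866; II: 0.2464; III: 0.367879.
By total probability, P(X = 1) = 0.59·0.316866 + 0.17·0.2464 + 0.24·0.367879 = 0.31713.

0.317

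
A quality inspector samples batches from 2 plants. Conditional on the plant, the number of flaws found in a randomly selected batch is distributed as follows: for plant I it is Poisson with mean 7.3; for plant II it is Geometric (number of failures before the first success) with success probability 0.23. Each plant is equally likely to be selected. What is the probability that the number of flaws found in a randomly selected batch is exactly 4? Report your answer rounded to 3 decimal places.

0.080

Conditional on each plant, P(X = 4): I: 0.0799338; II: 0.080852.
By total probability, P(X = 4) = 0.5·0.0799338 + 0.5·0.080852 = 0.0803929.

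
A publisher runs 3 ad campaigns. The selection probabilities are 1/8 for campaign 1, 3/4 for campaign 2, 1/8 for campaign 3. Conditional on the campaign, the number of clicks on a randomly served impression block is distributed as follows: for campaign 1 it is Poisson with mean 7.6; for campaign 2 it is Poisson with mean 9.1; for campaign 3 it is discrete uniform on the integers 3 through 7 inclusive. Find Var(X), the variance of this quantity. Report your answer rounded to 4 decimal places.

9.9175

Per component, 1: μ=7.6, E[X²]=65.36; 2: μ=9.1, E[X²]=91.91; 3: μ=5, E[X²]=27.
E[X] = 0.125·7.6 + 0.75·9.1 + 0.125·5 = 8.4.
E[X²] = 0.125·65.36 + 0.75·91.91 + 0.125·27 = 80.4775.
Var(X) = E[X²] − (E[X])² = 80.4775 − 70.56 = 9.9175.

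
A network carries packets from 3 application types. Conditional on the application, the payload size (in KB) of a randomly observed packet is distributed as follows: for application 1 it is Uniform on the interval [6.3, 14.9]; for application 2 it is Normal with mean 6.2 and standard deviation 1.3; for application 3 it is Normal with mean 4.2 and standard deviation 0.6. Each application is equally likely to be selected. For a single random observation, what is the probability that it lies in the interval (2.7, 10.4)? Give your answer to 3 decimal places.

Conditional on each application, P(2.7 < X < 10.4): 1: 0.476744; 2: 0.995835; 3: 0.99379.
By total probability, P(2.7 < X < 10.4) = 0.333333·0.476744 + 0.333333·0.995835 + 0.333333·0.99379 = 0.822123.

0.822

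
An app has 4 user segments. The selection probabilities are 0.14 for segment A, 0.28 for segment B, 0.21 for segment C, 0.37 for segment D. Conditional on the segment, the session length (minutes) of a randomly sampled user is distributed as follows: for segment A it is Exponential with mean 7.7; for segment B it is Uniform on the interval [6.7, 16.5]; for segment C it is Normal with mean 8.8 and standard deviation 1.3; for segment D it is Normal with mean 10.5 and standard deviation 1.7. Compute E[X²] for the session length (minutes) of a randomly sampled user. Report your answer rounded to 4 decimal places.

114.9980

For each component E[X²] = Var + (mean)², giving A: 118.58; B: 142.563; C: 79.13; D: 113.14.
Overall E[X²] = 0.14·118.58 + 0.28·142.563 + 0.21·79.13 + 0.37·113.14 = 114.998.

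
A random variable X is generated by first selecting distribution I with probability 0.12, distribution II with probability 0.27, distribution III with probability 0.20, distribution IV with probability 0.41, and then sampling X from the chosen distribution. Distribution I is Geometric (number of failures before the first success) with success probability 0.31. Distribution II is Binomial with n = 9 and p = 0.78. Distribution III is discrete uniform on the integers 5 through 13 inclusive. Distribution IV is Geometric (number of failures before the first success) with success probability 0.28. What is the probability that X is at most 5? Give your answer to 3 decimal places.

Conditional on each component, P(X ≤ 5): I: 0.892082; II: 0.11436; III: 0.111111; IV: 0.860686.
By total probability, P(X ≤ 5) = 0.12·0.892082 + 0.27·0.11436 + 0.2·0.111111 + 0.41·0.860686 = 0.513031.

0.513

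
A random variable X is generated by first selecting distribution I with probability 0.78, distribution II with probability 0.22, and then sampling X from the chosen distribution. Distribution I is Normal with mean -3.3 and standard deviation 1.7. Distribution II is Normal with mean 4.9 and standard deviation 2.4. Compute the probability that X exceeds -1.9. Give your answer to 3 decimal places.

0.379

Conditional on each component, P(X > -1.9): I: 0.205103; II: 0.997697.
By total probability, P(X > -1.9) = 0.78·0.205103 + 0.22·0.997697 = 0.379474.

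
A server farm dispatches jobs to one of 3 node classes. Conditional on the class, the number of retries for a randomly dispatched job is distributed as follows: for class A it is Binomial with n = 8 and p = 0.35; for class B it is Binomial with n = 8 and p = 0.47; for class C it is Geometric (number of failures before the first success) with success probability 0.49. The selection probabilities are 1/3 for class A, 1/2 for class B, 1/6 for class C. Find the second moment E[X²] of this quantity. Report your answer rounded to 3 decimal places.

For each component E[X²] = Var + (mean)², giving A: 9.66; B: 16.1304; C: 3.20741.
Overall E[X²] = 0.333333·9.66 + 0.5·16.1304 + 0.166667·3.20741 = 11.8198.

11.820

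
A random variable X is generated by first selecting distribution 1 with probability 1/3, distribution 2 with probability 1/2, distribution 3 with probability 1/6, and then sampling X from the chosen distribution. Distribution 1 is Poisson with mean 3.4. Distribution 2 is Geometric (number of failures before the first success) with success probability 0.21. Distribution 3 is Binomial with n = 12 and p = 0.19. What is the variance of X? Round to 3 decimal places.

10.673

Per component, 1: μ=3.4, E[X²]=14.96; 2: μ=3.7619, E[X²]=32.0658; 3: μ=2.28, E[X²]=7.0452.
E[X] = 0.333333·3.4 + 0.5·3.7619 + 0.166667·2.28 = 3.39429.
E[X²] = 0.333333·14.96 + 0.5·32.0658 + 0.166667·7.0452 = 22.1937.
Var(X) = E[X²] − (E[X])² = 22.1937 − 11.5212 = 10.6726.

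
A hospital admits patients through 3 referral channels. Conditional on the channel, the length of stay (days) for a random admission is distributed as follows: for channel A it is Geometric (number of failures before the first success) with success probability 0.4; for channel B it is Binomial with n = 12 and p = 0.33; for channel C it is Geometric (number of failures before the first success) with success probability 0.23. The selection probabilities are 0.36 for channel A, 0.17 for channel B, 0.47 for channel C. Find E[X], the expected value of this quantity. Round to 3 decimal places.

Component means — A: 1.5; B: 3.96; C: 3.34783.
E[X] = 0.36·1.5 + 0.17·3.96 + 0.47·3.34783 = 2.78668.

2.787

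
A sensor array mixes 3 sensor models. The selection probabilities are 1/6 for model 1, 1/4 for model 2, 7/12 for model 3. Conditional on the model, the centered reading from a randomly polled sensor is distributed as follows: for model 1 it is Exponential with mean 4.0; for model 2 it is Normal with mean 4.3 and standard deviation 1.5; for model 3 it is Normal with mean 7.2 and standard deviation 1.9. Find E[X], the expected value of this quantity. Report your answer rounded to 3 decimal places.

Component means — 1: 4; 2: 4.3; 3: 7.2.
E[X] = 0.166667·4 + 0.25·4.3 + 0.583333·7.2 = 5.94167.

5.942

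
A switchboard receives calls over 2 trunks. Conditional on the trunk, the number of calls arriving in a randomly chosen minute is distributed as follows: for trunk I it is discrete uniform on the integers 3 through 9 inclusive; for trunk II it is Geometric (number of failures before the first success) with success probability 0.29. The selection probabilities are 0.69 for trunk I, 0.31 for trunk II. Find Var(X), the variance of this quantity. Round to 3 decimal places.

Per component, I: μ=6, E[X²]=40; II: μ=2.44828, E[X²]=14.4364.
E[X] = 0.69·6 + 0.31·2.44828 = 4.89897.
E[X²] = 0.69·40 + 0.31·14.4364 = 32.0753.
Var(X) = E[X²] − (E[X])² = 32.0753 − 23.9999 = 8.07542.

8.075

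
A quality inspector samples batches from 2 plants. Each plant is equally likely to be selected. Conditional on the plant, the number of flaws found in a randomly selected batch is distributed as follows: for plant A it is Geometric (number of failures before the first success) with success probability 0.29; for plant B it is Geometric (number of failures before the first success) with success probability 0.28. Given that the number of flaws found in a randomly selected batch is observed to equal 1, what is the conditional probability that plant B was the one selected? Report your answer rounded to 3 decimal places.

0.495

Likelihoods P(X=1 | ·): A: 0.2059; B: 0.2016.
Posterior ∝ prior × likelihood. Numerator for B: 0.5·0.2016 = 0.1008.
Normalizing constant: 0.5·0.2059 + 0.5·0.2016 = 0.20375.
P(B | observation) = 0.1008 / 0.20375 = 0.494724.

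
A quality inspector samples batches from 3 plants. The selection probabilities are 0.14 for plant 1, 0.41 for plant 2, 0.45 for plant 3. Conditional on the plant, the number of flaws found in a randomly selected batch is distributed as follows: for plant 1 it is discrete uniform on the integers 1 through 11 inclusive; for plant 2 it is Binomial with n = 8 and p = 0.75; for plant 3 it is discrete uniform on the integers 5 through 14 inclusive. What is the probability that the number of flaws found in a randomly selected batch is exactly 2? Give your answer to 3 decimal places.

Conditional on each plant, P(X = 2): 1: 0.0909091; 2: 0.00384521; 3: 0.
By total probability, P(X = 2) = 0.14·0.0909091 + 0.41·0.00384521 + 0.45·0 = 0.0143038.

0.014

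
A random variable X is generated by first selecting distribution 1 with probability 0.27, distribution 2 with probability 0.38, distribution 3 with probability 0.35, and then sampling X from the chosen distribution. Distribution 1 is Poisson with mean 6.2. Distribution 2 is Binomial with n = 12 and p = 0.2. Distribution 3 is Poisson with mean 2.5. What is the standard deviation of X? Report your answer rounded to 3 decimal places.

2.461

Per component, 1: μ=6.2, E[X²]=44.64; 2: μ=2.4, E[X²]=7.68; 3: μ=2.5, E[X²]=8.75.
E[X] = 0.27·6.2 + 0.38·2.4 + 0.35·2.5 = 3.461.
E[X²] = 0.27·44.64 + 0.38·7.68 + 0.35·8.75 = 18.0337.
Var(X) = E[X²] − (E[X])² = 18.0337 − 11.9785 = 6.05518.
SD(X) = √6.05518 = 2.46073.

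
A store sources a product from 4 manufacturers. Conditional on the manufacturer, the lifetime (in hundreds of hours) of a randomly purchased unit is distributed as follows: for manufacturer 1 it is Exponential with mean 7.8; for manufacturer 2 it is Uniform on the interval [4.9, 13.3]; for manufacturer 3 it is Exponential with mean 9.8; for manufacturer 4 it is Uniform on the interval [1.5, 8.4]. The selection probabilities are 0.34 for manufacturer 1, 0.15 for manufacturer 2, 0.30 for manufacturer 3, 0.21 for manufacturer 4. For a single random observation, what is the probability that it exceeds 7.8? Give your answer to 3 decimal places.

Conditional on each manufacturer, P(X > 7.8): 1: 0.367879; 2: 0.654762; 3: 0.451167; 4: 0.0869565.
By total probability, P(X > 7.8) = 0.34·0.367879 + 0.15·0.654762 + 0.3·0.451167 + 0.21·0.0869565 = 0.376904.

0.377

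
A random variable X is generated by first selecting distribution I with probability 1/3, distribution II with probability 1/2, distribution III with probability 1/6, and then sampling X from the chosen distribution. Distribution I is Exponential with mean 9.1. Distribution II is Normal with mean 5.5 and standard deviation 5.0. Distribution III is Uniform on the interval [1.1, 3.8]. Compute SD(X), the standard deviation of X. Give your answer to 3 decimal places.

Per component, I: μ=9.1, E[X²]=165.62; II: μ=5.5, E[X²]=55.25; III: μ=2.45, E[X²]=6.61.
E[X] = 0.333333·9.1 + 0.5·5.5 + 0.166667·2.45 = 6.19167.
E[X²] = 0.333333·165.62 + 0.5·55.25 + 0.166667·6.61 = 83.9333.
Var(X) = E[X²] − (E[X])² = 83.9333 − 38.3367 = 45.5966.
SD(X) = √45.5966 = 6.75253.

6.753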